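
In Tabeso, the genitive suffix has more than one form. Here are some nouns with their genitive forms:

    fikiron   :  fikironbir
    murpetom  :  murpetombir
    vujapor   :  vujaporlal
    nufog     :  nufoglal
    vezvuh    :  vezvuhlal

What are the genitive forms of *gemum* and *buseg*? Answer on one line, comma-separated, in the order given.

The pattern is nasality of the final consonant: -bir when the stem ends in a nasal (*fikiron*, *murpetom*); -lal when the stem ends in a non-nasal consonant (*vujapor*, *nufog*, *vezvuh*).
Since the final consonant of *gemum* is /m/ (a nasal), it takes -bir, giving *gemumbir*.
*buseg* — final consonant /g/ (non-nasal) → -lal → *buseglal*.

gemumbir, buseglal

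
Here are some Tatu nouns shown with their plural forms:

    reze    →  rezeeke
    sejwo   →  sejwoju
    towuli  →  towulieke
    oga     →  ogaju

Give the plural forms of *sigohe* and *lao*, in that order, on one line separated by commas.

sigoheeke, laoju

Looking at the last vowel of each stem: -eke when the last vowel of the stem is a front vowel (*reze*, *towuli*); -ju when the last vowel of the stem is a back vowel (*sejwo*, *oga*).
The last vowel of *sigohe* is /e/, which is a front vowel, so the suffix is -eke, giving *sigoheeke*.
The last vowel of *lao* is /o/, which is a back vowel, so the suffix is -ju, giving *laoju*.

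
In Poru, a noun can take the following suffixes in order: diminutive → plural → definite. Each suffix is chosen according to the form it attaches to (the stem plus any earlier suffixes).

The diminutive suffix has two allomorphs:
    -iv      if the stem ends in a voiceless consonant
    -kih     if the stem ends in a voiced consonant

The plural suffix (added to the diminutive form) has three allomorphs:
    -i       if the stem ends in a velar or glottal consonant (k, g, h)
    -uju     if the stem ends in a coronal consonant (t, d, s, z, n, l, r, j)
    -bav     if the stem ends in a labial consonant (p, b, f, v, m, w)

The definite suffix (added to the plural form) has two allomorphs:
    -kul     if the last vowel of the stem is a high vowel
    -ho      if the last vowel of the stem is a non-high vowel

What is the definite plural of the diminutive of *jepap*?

*jepap*: final consonant = /p/, voiceless → -iv → *jepapiv*.
The final consonant of the diminutive form *jepapiv* is /v/, which is labial, so the plural suffix is -bav, giving *jepapivbav*.
The plural form *jepapivbav*: last vowel = /a/, a non-high vowel → -ho → *jepapivbavho*.

jepapivbavho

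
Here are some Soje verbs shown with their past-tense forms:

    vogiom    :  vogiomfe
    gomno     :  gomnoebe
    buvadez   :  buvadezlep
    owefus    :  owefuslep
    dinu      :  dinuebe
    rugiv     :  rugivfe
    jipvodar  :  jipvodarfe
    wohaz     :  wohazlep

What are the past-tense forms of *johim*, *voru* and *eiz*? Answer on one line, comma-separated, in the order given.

The alternation tracks the final sound of the stem — -lep when the stem ends in a sibilant (*buvadez*, *owefus*, *wohaz*); -fe when the stem ends in a non-sibilant consonant (*vogiom*, *rugiv*, *jipvodar*); -ebe when the stem ends in a vowel (*gomno*, *dinu*).
*johim*: final sound = /m/, a non-sibilant consonant → -fe → *johimfe*.
The final sound of *voru* is /u/, which is a vowel, so the suffix is -ebe, giving *voruebe*.
*eiz*: final sound = /z/, a sibilant → -lep → *eizlep*.

johimfe, voruebe, eizlep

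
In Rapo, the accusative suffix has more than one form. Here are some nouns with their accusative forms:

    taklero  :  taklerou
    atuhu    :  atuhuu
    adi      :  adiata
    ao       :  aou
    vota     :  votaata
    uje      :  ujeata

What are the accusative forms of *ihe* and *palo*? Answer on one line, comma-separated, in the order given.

iheata, palou

The suffix is conditioned by the last vowel: -u when the last vowel of the stem is a rounded vowel (*taklero*, *atuhu*, *ao*); -ata when the last vowel of the stem is an unrounded vowel (*adi*, *vota*, *uje*).
*ihe*: last vowel = /e/, an unrounded vowel → -ata → *iheata*.
Since the last vowel of *palo* is /o/ (a rounded vowel), it takes -u, giving *palou*.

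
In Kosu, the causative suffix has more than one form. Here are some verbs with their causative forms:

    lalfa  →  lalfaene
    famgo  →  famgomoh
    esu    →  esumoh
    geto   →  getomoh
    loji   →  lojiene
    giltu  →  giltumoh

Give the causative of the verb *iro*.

The alternation tracks the last vowel of the stem — -moh when the last vowel of the stem is a rounded vowel (*famgo*, *esu*, *geto*, *giltu*); -ene when the last vowel of the stem is an unrounded vowel (*lalfa*, *loji*).
The last vowel of *iro* is /o/, which is a rounded vowel, so the suffix is -moh, giving *iromoh*.

iromoh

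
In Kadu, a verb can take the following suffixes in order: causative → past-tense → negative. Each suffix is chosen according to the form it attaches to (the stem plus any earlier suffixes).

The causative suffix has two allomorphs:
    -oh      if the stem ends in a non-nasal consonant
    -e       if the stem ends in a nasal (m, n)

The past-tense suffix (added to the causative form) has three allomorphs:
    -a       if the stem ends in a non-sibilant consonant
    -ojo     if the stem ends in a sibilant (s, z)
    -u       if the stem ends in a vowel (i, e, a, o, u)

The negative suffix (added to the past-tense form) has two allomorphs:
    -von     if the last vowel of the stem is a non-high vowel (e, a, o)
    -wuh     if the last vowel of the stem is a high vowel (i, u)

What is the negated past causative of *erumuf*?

erumufohavon

The final consonant of *erumuf* is /f/, which is non-nasal, so the causative suffix is -oh, giving *erumufoh*.
Since the final sound of the causative form *erumufoh* is /h/ (a non-sibilant consonant), it takes -a, giving *erumufoha*.
The past-tense form *erumufoha* — last vowel /a/ (a non-high vowel) → -von → *erumufohavon*.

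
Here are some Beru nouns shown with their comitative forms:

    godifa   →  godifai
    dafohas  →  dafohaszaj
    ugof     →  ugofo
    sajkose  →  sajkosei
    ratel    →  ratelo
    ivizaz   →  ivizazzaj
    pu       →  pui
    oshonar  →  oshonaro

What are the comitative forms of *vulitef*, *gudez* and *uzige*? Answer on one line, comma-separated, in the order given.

vulitefo, gudezzaj, uzigei

The suffix is conditioned by the final sound: -zaj when the stem ends in a sibilant (*dafohas*, *ivizaz*); -o when the stem ends in a non-sibilant consonant (*ugof*, *ratel*, *oshonar*); -i when the stem ends in a vowel (*godifa*, *sajkose*, *pu*).
The final sound of *vulitef* is /f/, which is a non-sibilant consonant, so the suffix is -o, giving *vulitefo*.
*gudez* — final sound /z/ (a sibilant) → -zaj → *gudezzaj*.
*uzige* — final sound /e/ (a vowel) → -i → *uzigei*.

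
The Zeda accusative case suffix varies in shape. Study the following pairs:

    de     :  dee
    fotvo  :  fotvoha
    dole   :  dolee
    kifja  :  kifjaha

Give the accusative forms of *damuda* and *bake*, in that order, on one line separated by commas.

damudaha, bakee

The alternation tracks the last vowel of the stem — -e when the last vowel of the stem is a front vowel (*de*, *dole*); -ha when the last vowel of the stem is a back vowel (*fotvo*, *kifja*).
*damuda* — last vowel /a/ (a back vowel) → -ha → *damudaha*.
Since the last vowel of *bake* is /e/ (a front vowel), it takes -e, giving *bakee*.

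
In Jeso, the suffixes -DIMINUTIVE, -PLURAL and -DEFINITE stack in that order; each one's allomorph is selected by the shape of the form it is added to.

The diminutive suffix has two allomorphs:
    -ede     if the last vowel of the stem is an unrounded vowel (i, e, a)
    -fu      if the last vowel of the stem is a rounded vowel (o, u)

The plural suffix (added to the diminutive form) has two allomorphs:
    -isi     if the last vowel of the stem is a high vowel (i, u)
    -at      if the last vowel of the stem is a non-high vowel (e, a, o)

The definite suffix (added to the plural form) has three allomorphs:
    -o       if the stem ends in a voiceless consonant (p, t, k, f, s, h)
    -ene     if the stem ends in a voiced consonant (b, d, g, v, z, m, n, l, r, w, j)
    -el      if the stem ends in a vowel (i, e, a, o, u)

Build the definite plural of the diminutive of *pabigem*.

pabigemedeato

*pabigem* — last vowel /e/ (an unrounded vowel) → -ede → *pabigemede*.
The diminutive form *pabigemede* — last vowel /e/ (a non-high vowel) → -at → *pabigemedeat*.
The plural form *pabigemedeat* — final sound /t/ (a voiceless consonant) → -o → *pabigemedeato*.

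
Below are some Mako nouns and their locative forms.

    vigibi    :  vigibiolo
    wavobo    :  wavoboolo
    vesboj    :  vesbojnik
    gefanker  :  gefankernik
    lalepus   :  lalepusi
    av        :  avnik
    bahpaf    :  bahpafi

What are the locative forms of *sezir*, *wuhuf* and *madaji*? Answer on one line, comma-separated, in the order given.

Looking at the final sound of each stem: -i when the stem ends in a voiceless consonant (*lalepus*, *bahpaf*); -nik when the stem ends in a voiced consonant (*vesboj*, *gefanker*, *av*); -olo when the stem ends in a vowel (*vigibi*, *wavobo*).
The final sound of *sezir* is /r/, which is a voiced consonant, so the suffix is -nik, giving *sezirnik*.
The final sound of *wuhuf* is /f/, which is a voiceless consonant, so the suffix is -i, giving *wuhufi*.
Since the final sound of *madaji* is /i/ (a vowel), it takes -olo, giving *madajiolo*.

sezirnik, wuhufi, madajiolo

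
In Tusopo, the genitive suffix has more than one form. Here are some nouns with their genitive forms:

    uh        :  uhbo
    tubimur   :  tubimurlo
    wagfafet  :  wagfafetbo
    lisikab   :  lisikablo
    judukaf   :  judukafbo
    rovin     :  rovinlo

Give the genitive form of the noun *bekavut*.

The suffix is conditioned by the final consonant: -bo when the stem ends in a voiceless consonant (*uh*, *wagfafet*, *judukaf*); -lo when the stem ends in a voiced consonant (*tubimur*, *lisikab*, *rovin*).
The final consonant of *bekavut* is /t/, which is voiceless, so the suffix is -bo, giving *bekavutbo*.

bekavutbo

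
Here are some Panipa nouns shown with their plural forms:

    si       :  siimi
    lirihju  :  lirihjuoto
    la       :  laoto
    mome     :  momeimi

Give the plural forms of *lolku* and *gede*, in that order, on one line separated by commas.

lolkuoto, gedeimi

The pattern is front/back vowel harmony: -imi when the last vowel of the stem is a front vowel (*si*, *mome*); -oto when the last vowel of the stem is a back vowel (*lirihju*, *la*).
The last vowel of *lolku* is /u/, which is a back vowel, so the suffix is -oto, giving *lolkuoto*.
Since the last vowel of *gede* is /e/ (a front vowel), it takes -imi, giving *gedeimi*.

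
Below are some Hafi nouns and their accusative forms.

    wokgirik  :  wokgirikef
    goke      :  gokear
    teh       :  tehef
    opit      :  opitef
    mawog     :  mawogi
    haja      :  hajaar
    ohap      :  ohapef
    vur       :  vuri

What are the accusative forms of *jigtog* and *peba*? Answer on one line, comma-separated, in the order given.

jigtogi, pebaar

Looking at the final sound of each stem: -ef when the stem ends in a voiceless consonant (*wokgirik*, *teh*, *opit*, *ohap*); -i when the stem ends in a voiced consonant (*mawog*, *vur*); -ar when the stem ends in a vowel (*goke*, *haja*).
Since the final sound of *jigtog* is /g/ (a voiced consonant), it takes -i, giving *jigtogi*.
*peba*: final sound = /a/, a vowel → -ar → *pebaar*.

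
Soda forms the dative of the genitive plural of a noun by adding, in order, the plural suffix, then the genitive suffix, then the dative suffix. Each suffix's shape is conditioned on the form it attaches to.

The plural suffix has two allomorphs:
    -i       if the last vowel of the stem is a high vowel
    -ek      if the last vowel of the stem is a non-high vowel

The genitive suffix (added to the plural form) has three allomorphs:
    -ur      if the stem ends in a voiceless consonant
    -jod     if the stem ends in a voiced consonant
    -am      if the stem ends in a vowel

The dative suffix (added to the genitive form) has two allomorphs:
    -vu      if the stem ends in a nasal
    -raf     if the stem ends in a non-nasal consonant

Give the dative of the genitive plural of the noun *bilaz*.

The last vowel of *bilaz* is /a/, which is a non-high vowel, so the plural suffix is -ek, giving *bilazek*.
Since the final sound of the plural form *bilazek* is /k/ (a voiceless consonant), it takes -ur, giving *bilazekur*.
Since the final consonant of the genitive form *bilazekur* is /r/ (non-nasal), it takes -raf, giving *bilazekurraf*.

bilazekurraf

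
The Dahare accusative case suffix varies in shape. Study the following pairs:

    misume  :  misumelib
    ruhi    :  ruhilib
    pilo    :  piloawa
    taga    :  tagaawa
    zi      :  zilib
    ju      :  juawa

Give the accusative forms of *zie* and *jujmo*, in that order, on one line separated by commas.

zielib, jujmoawa

Looking at the last vowel of each stem: -lib when the last vowel of the stem is a front vowel (*misume*, *ruhi*, *zi*); -awa when the last vowel of the stem is a back vowel (*pilo*, *taga*, *ju*).
*zie*: last vowel = /e/, a front vowel → -lib → *zielib*.
The last vowel of *jujmo* is /o/, which is a back vowel, so the suffix is -awa, giving *jujmoawa*.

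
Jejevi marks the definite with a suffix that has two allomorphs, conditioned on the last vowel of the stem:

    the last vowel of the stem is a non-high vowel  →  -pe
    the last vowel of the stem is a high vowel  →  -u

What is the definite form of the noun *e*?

epe

*e* — last vowel /e/ (a non-high vowel) → -pe → *epe*.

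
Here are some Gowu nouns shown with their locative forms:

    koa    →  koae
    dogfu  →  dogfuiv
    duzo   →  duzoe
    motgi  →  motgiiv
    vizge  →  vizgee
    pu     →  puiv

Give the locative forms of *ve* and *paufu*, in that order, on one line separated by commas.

vee, paufuiv

The suffix is conditioned by the last vowel: -iv when the last vowel of the stem is a high vowel (*dogfu*, *motgi*, *pu*); -e when the last vowel of the stem is a non-high vowel (*koa*, *duzo*, *vizge*).
Since the last vowel of *ve* is /e/ (a non-high vowel), it takes -e, giving *vee*.
*paufu*: last vowel = /u/, a high vowel → -iv → *paufuiv*.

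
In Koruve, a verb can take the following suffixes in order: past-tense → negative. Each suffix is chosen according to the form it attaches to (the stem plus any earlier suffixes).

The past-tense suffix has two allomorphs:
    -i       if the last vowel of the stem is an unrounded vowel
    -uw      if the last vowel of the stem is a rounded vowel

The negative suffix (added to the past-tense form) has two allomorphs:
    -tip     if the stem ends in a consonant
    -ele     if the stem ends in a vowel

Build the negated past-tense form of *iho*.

ihouwtip

*iho*: last vowel = /o/, a rounded vowel → -uw → *ihouw*.
The final sound of the past-tense form *ihouw* is /w/, which is a consonant, so the negative suffix is -tip, giving *ihouwtip*.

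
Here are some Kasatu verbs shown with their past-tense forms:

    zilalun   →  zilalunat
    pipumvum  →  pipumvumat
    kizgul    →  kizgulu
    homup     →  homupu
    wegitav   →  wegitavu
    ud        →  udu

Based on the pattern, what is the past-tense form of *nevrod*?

The suffix is conditioned by the final consonant: -at when the stem ends in a nasal (*zilalun*, *pipumvum*); -u when the stem ends in a non-nasal consonant (*kizgul*, *homup*, *wegitav*, *ud*).
The final consonant of *nevrod* is /d/, which is non-nasal, so the suffix is -u, giving *nevrodu*.

nevrodu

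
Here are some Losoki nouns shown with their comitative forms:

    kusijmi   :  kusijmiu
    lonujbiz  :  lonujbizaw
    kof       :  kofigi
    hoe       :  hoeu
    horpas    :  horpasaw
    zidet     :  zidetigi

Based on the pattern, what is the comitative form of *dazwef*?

The pattern is sibilance of the final sound: -aw when the stem ends in a sibilant (*lonujbiz*, *horpas*); -igi when the stem ends in a non-sibilant consonant (*kof*, *zidet*); -u when the stem ends in a vowel (*kusijmi*, *hoe*).
*dazwef* — final sound /f/ (a non-sibilant consonant) → -igi → *dazwefigi*.

dazwefigi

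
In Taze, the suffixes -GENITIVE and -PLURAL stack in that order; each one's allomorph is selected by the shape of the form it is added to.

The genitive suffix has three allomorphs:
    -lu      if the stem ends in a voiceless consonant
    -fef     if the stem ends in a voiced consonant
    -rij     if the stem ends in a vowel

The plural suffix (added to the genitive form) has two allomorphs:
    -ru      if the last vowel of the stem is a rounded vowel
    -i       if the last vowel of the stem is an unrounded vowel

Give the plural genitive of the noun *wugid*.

wugidfefi

*wugid* — final sound /d/ (a voiced consonant) → -fef → *wugidfef*.
The genitive form *wugidfef*: last vowel = /e/, an unrounded vowel → -i → *wugidfefi*.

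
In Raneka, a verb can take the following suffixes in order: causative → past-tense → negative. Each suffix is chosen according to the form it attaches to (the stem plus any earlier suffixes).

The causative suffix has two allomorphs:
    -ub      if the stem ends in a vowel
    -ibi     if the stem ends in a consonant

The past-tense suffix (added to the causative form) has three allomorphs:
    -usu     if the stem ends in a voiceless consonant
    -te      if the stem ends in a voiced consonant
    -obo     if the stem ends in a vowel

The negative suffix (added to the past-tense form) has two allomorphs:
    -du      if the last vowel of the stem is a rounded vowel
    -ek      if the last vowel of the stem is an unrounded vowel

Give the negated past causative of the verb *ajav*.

Since the final sound of *ajav* is /v/ (a consonant), it takes -ibi, giving *ajavibi*.
The causative form *ajavibi* — final sound /i/ (a vowel) → -obo → *ajavibiobo*.
Since the last vowel of the past-tense form *ajavibiobo* is /o/ (a rounded vowel), it takes -du, giving *ajavibiobodu*.

ajavibiobodu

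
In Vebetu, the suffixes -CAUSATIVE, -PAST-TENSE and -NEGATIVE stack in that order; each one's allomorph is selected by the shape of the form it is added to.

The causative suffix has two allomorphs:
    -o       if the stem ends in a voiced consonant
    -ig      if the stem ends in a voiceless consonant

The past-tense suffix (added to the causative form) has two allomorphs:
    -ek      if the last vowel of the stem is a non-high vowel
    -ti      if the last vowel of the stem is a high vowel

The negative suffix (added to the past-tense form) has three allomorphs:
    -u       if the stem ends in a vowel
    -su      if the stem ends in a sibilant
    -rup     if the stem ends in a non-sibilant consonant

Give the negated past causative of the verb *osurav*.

osuravoekrup

The final consonant of *osurav* is /v/, which is voiced, so the causative suffix is -o, giving *osuravo*.
The causative form *osuravo* — last vowel /o/ (a non-high vowel) → -ek → *osuravoek*.
The past-tense form *osuravoek*: final sound = /k/, a non-sibilant consonant → -rup → *osuravoekrup*.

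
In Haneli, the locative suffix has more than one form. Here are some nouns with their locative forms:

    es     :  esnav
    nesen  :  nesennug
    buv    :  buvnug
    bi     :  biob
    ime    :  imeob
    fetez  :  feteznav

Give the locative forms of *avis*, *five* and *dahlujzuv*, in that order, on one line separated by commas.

avisnav, fiveob, dahlujzuvnug

The alternation tracks the final sound of the stem — -nav when the stem ends in a sibilant (*es*, *fetez*); -nug when the stem ends in a non-sibilant consonant (*nesen*, *buv*); -ob when the stem ends in a vowel (*bi*, *ime*).
The final sound of *avis* is /s/, which is a sibilant, so the suffix is -nav, giving *avisnav*.
*five* — final sound /e/ (a vowel) → -ob → *fiveob*.
*dahlujzuv*: final sound = /v/, a non-sibilant consonant → -nug → *dahlujzuvnug*.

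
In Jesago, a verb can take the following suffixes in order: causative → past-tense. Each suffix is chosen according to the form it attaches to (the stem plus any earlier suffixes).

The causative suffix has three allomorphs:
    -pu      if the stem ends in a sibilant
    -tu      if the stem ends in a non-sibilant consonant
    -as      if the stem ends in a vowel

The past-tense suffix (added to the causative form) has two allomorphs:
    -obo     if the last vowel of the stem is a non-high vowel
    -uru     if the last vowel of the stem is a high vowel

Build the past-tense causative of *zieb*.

The final sound of *zieb* is /b/, which is a non-sibilant consonant, so the causative suffix is -tu, giving *ziebtu*.
The last vowel of the causative form *ziebtu* is /u/, which is a high vowel, so the past-tense suffix is -uru, giving *ziebtuuru*.

ziebtuuru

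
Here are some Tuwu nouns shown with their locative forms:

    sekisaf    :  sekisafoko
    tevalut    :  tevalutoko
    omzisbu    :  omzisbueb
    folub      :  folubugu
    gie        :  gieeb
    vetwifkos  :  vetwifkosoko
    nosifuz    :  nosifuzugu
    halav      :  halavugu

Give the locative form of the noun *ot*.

otoko

The suffix is conditioned by the final sound: -oko when the stem ends in a voiceless consonant (*sekisaf*, *tevalut*, *vetwifkos*); -ugu when the stem ends in a voiced consonant (*folub*, *nosifuz*, *halav*); -eb when the stem ends in a vowel (*omzisbu*, *gie*).
Since the final sound of *ot* is /t/ (a voiceless consonant), it takes -oko, giving *otoko*.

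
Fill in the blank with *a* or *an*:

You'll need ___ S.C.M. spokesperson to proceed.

an

The indefinite article is chosen by the initial *sound* of the following word, not its spelling.
The initialism *S.C.M.* is read letter by letter; the first letter, S, is pronounced /ɛs/, which begins with a vowel sound.
So the article is *an*: You'll need an S.C.M. spokesperson to proceed.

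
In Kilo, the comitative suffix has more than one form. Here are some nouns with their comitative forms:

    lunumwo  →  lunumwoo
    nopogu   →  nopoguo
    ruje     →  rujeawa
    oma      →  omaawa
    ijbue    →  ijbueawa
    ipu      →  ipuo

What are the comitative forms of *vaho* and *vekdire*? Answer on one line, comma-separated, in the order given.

vahoo, vekdireawa

The alternation tracks the last vowel of the stem — -o when the last vowel of the stem is a rounded vowel (*lunumwo*, *nopogu*, *ipu*); -awa when the last vowel of the stem is an unrounded vowel (*ruje*, *oma*, *ijbue*).
The last vowel of *vaho* is /o/, which is a rounded vowel, so the suffix is -o, giving *vahoo*.
Since the last vowel of *vekdire* is /e/ (an unrounded vowel), it takes -awa, giving *vekdireawa*.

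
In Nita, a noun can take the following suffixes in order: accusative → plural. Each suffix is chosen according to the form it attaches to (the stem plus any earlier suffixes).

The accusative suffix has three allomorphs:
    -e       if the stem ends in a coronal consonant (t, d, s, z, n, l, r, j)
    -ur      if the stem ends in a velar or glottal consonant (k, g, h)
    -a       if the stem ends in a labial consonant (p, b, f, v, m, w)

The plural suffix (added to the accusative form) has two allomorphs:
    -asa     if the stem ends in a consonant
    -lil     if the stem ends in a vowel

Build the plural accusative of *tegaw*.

tegawalil

*tegaw*: final consonant = /w/, labial → -a → *tegawa*.
The accusative form *tegawa* — final sound /a/ (a vowel) → -lil → *tegawalil*.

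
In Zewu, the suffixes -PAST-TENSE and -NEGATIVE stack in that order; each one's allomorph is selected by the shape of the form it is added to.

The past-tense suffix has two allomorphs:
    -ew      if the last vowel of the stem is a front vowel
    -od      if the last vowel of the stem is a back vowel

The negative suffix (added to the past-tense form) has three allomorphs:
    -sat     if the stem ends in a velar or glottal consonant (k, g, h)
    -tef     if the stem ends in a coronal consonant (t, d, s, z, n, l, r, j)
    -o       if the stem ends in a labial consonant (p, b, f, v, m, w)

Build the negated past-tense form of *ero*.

eroodtef

*ero*: last vowel = /o/, a back vowel → -od → *erood*.
The past-tense form *erood* — final consonant /d/ (coronal) → -tef → *eroodtef*.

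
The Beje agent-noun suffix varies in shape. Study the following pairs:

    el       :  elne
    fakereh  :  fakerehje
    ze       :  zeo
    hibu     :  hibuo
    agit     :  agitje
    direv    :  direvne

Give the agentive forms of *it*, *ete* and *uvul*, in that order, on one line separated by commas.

itje, eteo, uvulne

Looking at the final sound of each stem: -je when the stem ends in a voiceless consonant (*fakereh*, *agit*); -ne when the stem ends in a voiced consonant (*el*, *direv*); -o when the stem ends in a vowel (*ze*, *hibu*).
The final sound of *it* is /t/, which is a voiceless consonant, so the suffix is -je, giving *itje*.
*ete* — final sound /e/ (a vowel) → -o → *eteo*.
The final sound of *uvul* is /l/, which is a voiced consonant, so the suffix is -ne, giving *uvulne*.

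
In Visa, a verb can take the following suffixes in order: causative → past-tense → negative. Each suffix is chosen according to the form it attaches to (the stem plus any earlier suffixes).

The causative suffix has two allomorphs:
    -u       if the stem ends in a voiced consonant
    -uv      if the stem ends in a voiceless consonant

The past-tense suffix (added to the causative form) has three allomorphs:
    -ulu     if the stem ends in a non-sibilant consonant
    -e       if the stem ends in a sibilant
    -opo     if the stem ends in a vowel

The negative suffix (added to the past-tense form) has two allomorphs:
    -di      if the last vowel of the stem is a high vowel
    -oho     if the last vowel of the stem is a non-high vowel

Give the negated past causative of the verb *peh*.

pehuvuludi

*peh* — final consonant /h/ (voiceless) → -uv → *pehuv*.
The causative form *pehuv*: final sound = /v/, a non-sibilant consonant → -ulu → *pehuvulu*.
The last vowel of the past-tense form *pehuvulu* is /u/, which is a high vowel, so the negative suffix is -di, giving *pehuvuludi*.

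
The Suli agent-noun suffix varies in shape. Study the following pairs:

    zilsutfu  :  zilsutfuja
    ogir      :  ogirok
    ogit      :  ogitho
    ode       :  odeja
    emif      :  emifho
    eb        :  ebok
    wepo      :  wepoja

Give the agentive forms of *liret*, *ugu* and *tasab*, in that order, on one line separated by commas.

The pattern is voicing of the final sound: -ho when the stem ends in a voiceless consonant (*ogit*, *emif*); -ok when the stem ends in a voiced consonant (*ogir*, *eb*); -ja when the stem ends in a vowel (*zilsutfu*, *ode*, *wepo*).
*liret* — final sound /t/ (a voiceless consonant) → -ho → *liretho*.
Since the final sound of *ugu* is /u/ (a vowel), it takes -ja, giving *uguja*.
Since the final sound of *tasab* is /b/ (a voiced consonant), it takes -ok, giving *tasabok*.

liretho, uguja, tasabok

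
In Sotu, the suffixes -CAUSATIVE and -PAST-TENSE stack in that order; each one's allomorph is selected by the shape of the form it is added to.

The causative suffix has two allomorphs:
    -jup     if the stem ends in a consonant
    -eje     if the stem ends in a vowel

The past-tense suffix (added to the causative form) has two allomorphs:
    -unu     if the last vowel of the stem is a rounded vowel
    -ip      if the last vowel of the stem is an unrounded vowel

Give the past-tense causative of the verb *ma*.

The final sound of *ma* is /a/, which is a vowel, so the causative suffix is -eje, giving *maeje*.
Since the last vowel of the causative form *maeje* is /e/ (an unrounded vowel), it takes -ip, giving *maejeip*.

maejeip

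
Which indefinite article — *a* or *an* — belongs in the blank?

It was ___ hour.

The indefinite article is chosen by the initial *sound* of the following word, not its spelling.
*hour* begins with the sound /aʊ/ (silent h) — a vowel sound.
So the article is *an*: It was an hour.

an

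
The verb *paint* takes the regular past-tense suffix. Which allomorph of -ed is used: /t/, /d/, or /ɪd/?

/ɪd/

The stem *paint* ends in /t/ or /d/.
The -ed suffix is realized as /ɪd/ after /t, d/; as /t/ after other voiceless consonants; and as /d/ after other voiced sounds.
So -ed on *paint* is pronounced /ɪd/.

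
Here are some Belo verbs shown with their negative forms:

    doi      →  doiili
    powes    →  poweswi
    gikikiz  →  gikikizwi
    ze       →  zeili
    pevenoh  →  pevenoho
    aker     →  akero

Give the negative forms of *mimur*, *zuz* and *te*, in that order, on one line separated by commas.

Looking at the final sound of each stem: -wi when the stem ends in a sibilant (*powes*, *gikikiz*); -o when the stem ends in a non-sibilant consonant (*pevenoh*, *aker*); -ili when the stem ends in a vowel (*doi*, *ze*).
*mimur* — final sound /r/ (a non-sibilant consonant) → -o → *mimuro*.
Since the final sound of *zuz* is /z/ (a sibilant), it takes -wi, giving *zuzwi*.
The final sound of *te* is /e/, which is a vowel, so the suffix is -ili, giving *teili*.

mimuro, zuzwi, teili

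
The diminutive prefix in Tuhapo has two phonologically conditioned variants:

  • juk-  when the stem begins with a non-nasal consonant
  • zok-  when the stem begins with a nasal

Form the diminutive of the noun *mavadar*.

Since the first consonant of *mavadar* is /m/ (a nasal), it takes zok-, giving *zokmavadar*.

zokmavadar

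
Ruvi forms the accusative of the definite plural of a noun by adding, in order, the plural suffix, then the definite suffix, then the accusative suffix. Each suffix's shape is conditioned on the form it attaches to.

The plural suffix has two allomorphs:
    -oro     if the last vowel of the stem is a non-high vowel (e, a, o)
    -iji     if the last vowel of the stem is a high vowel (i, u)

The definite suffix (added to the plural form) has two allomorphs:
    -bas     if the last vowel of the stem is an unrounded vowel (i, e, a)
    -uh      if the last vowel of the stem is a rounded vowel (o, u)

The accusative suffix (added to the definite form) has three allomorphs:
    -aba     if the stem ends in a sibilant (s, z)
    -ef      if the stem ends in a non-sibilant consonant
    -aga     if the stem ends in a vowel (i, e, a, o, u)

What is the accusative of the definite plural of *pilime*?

pilimeorouhef

Since the last vowel of *pilime* is /e/ (a non-high vowel), it takes -oro, giving *pilimeoro*.
The plural form *pilimeoro* — last vowel /o/ (a rounded vowel) → -uh → *pilimeorouh*.
The final sound of the definite form *pilimeorouh* is /h/, which is a non-sibilant consonant, so the accusative suffix is -ef, giving *pilimeorouhef*.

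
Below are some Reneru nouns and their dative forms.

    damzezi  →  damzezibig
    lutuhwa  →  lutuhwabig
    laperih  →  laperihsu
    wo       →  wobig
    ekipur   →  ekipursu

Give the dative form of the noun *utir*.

utirsu

The alternation tracks the final sound of the stem — -su when the stem ends in a consonant (*laperih*, *ekipur*); -big when the stem ends in a vowel (*damzezi*, *lutuhwa*, *wo*).
Since the final sound of *utir* is /r/ (a consonant), it takes -su, giving *utirsu*.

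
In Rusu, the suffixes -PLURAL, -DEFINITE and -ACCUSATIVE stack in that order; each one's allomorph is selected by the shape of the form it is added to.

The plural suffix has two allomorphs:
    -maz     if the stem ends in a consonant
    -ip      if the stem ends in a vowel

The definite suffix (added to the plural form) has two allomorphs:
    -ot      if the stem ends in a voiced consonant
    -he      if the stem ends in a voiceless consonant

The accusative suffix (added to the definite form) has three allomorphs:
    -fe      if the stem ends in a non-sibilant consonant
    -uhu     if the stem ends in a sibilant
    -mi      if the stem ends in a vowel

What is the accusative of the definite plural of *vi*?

Since the final sound of *vi* is /i/ (a vowel), it takes -ip, giving *viip*.
The plural form *viip* — final consonant /p/ (voiceless) → -he → *viiphe*.
Since the final sound of the definite form *viiphe* is /e/ (a vowel), it takes -mi, giving *viiphemi*.

viiphemi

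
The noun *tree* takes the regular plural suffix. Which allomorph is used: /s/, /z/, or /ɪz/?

/z/

The stem *tree* ends in a voiced non-sibilant sound.
The plural suffix surfaces as /ɪz/ after sibilants, /s/ after other voiceless consonants, and /z/ after other voiced sounds.
So the plural -s on *tree* is pronounced /z/.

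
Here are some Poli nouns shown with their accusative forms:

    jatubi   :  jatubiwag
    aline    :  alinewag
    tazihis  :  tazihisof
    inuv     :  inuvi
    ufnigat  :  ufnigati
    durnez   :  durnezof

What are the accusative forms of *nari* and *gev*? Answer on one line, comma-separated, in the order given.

nariwag, gevi

Looking at the final sound of each stem: -of when the stem ends in a sibilant (*tazihis*, *durnez*); -i when the stem ends in a non-sibilant consonant (*inuv*, *ufnigat*); -wag when the stem ends in a vowel (*jatubi*, *aline*).
The final sound of *nari* is /i/, which is a vowel, so the suffix is -wag, giving *nariwag*.
*gev*: final sound = /v/, a non-sibilant consonant → -i → *gevi*.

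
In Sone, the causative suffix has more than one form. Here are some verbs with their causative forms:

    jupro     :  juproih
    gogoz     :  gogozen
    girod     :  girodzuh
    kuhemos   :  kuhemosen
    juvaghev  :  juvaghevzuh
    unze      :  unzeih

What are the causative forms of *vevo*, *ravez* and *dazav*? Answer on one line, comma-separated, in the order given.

vevoih, ravezen, dazavzuh

Looking at the final sound of each stem: -en when the stem ends in a sibilant (*gogoz*, *kuhemos*); -zuh when the stem ends in a non-sibilant consonant (*girod*, *juvaghev*); -ih when the stem ends in a vowel (*jupro*, *unze*).
The final sound of *vevo* is /o/, which is a vowel, so the suffix is -ih, giving *vevoih*.
Since the final sound of *ravez* is /z/ (a sibilant), it takes -en, giving *ravezen*.
*dazav* — final sound /v/ (a non-sibilant consonant) → -zuh → *dazavzuh*.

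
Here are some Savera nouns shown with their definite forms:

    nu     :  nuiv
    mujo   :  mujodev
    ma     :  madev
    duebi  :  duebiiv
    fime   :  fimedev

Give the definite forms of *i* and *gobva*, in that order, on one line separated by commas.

The pattern is height harmony: -iv when the last vowel of the stem is a high vowel (*nu*, *duebi*); -dev when the last vowel of the stem is a non-high vowel (*mujo*, *ma*, *fime*).
Since the last vowel of *i* is /i/ (a high vowel), it takes -iv, giving *iiv*.
*gobva* — last vowel /a/ (a non-high vowel) → -dev → *gobvadev*.

iiv, gobvadev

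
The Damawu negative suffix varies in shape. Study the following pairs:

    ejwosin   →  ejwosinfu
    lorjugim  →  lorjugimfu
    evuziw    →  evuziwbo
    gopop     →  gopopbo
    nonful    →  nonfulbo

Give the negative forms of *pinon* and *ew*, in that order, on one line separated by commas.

The suffix is conditioned by the final consonant: -fu when the stem ends in a nasal (*ejwosin*, *lorjugim*); -bo when the stem ends in a non-nasal consonant (*evuziw*, *gopop*, *nonful*).
Since the final consonant of *pinon* is /n/ (a nasal), it takes -fu, giving *pinonfu*.
*ew* — final consonant /w/ (non-nasal) → -bo → *ewbo*.

pinonfu, ewbo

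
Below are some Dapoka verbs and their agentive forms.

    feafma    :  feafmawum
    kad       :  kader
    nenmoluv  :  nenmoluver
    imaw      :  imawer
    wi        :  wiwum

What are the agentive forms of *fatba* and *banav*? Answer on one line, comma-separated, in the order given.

fatbawum, banaver

The alternation tracks the final sound of the stem — -er when the stem ends in a consonant (*kad*, *nenmoluv*, *imaw*); -wum when the stem ends in a vowel (*feafma*, *wi*).
*fatba*: final sound = /a/, a vowel → -wum → *fatbawum*.
The final sound of *banav* is /v/, which is a consonant, so the suffix is -er, giving *banaver*.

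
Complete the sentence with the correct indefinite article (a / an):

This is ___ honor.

The indefinite article is chosen by the initial *sound* of the following word, not its spelling.
*honor* begins with the sound /ɒ/ (silent h) — a vowel sound.
So the article is *an*: This is an honor.

an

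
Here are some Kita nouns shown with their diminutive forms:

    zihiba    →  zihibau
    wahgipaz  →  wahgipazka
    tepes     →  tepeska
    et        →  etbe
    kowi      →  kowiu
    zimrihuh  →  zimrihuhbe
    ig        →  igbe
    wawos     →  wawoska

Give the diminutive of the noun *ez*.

ezka

The pattern is sibilance of the final sound: -ka when the stem ends in a sibilant (*wahgipaz*, *tepes*, *wawos*); -be when the stem ends in a non-sibilant consonant (*et*, *zimrihuh*, *ig*); -u when the stem ends in a vowel (*zihiba*, *kowi*).
*ez* — final sound /z/ (a sibilant) → -ka → *ezka*.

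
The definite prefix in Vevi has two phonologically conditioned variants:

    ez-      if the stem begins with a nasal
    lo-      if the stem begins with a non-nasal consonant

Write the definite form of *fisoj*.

*fisoj*: first consonant = /f/, non-nasal → lo- → *lofisoj*.

lofisoj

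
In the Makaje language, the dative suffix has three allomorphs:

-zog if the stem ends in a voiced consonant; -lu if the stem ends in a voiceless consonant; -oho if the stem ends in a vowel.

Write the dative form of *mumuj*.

mumujzog

The final sound of *mumuj* is /j/, which is a voiced consonant, so the suffix is -zog, giving *mumujzog*.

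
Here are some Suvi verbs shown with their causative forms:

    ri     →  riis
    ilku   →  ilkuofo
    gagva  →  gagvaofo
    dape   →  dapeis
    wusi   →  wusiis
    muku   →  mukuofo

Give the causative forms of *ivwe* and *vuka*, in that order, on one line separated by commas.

The alternation tracks the last vowel of the stem — -is when the last vowel of the stem is a front vowel (*ri*, *dape*, *wusi*); -ofo when the last vowel of the stem is a back vowel (*ilku*, *gagva*, *muku*).
The last vowel of *ivwe* is /e/, which is a front vowel, so the suffix is -is, giving *ivweis*.
*vuka* — last vowel /a/ (a back vowel) → -ofo → *vukaofo*.

ivweis, vukaofo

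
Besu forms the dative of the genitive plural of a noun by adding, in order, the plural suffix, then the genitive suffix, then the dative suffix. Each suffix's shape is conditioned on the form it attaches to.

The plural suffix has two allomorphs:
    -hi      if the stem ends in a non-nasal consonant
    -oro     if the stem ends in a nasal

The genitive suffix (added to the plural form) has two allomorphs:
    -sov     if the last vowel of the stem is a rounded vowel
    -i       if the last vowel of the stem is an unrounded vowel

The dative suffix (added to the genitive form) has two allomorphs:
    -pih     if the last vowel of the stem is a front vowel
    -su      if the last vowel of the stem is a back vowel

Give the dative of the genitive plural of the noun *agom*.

*agom*: final consonant = /m/, a nasal → -oro → *agomoro*.
The plural form *agomoro* — last vowel /o/ (a rounded vowel) → -sov → *agomorosov*.
The last vowel of the genitive form *agomorosov* is /o/, which is a back vowel, so the dative suffix is -su, giving *agomorosovsu*.

agomorosovsu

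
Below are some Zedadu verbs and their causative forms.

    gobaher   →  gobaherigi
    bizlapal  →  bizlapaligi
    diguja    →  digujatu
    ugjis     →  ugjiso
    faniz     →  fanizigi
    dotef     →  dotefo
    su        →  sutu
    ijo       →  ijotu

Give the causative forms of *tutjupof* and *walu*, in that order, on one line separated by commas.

tutjupofo, walutu

The suffix is conditioned by the final sound: -o when the stem ends in a voiceless consonant (*ugjis*, *dotef*); -igi when the stem ends in a voiced consonant (*gobaher*, *bizlapal*, *faniz*); -tu when the stem ends in a vowel (*diguja*, *su*, *ijo*).
The final sound of *tutjupof* is /f/, which is a voiceless consonant, so the suffix is -o, giving *tutjupofo*.
The final sound of *walu* is /u/, which is a vowel, so the suffix is -tu, giving *walutu*.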